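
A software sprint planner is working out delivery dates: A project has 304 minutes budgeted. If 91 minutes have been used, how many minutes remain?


Total budget: 304 minutes
Time used: 91 minutes
Remaining: 304 - 91 = 213 minutes
Percent used: 29.9%
Percent remaining: 70.1%

213


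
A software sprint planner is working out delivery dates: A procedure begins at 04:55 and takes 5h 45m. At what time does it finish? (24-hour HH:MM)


Start time: 04:55
Adding: 5 hours 45 minutes
Minutes: 55 + 45 = 100
Minute overflow: 100 >= 60, so carry 1 hour, minutes = 40
Hours: 4 + 5 + 1 = 10
Result: 10:40

10:40


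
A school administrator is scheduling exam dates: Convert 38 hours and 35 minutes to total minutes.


Hours: 38
Minutes: 35
Convert hours to minutes: 38 x 60 = 2280
Add remaining minutes: 2280 + 35 = 2315

2315


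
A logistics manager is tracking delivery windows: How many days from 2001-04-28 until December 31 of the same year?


Start: April 28, 2001
End: December 31, 2001
Days left in April: 2
May: 31
June: 30
July: 31
August: 31
... plus remaining months
Sum of remaining months: 245
Total: 2 + 245 = 247

247


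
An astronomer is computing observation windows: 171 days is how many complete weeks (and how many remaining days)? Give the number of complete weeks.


Total days: 171
Days per week: 7
Division: 171 / 7 = 24 remainder 3
Complete weeks: 24
Remaining days: 3

24


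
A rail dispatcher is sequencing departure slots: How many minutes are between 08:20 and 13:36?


Start time: 08:20 = 500 minutes from midnight
End time: 13:36 = 816 minutes from midnight
Difference: 816 - 500 = 316 minutes
That is 5 hours and 16 minutes

316


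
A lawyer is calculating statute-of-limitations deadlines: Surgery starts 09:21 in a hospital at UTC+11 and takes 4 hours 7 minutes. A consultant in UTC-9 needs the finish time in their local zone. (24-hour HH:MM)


Start: 09:21 in UTC+11
Step 1 - add duration:
  minutes: 21 + 7 = 28
  hours: 9 + 4 + 0 = 13
  end in UTC+11: 13:28
Step 2 - convert UTC+11 -> UTC-9:
  offset difference: -9 - (11) = -20 hours
  13 + (-20) = -7 -> mod 24 = 17
Result: 17:28 in UTC-9

17:28


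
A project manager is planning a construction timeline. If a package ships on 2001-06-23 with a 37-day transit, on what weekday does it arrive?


Start: 2001-06-23 (Saturday)
Step 1 - find target date: add 37 days
  2001-06-23 + 37 days = 2001-07-30
Step 2 - day of week:
  37 mod 7 = 2
  Saturday + 2 days -> Monday
Result: Monday (2001-07-30)

Monday


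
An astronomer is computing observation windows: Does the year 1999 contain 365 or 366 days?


Year: 1999
Check leap year rules:
Divisible by 4? No
1999 is not a leap year
Days: 365

365


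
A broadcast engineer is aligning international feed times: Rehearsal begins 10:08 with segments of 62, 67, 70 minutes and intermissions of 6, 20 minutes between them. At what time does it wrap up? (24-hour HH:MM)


Start: 10:08 = 608 min from midnight
  after task 1 (62 min): 11:10
  after break (6 min): 11:16
  after task 2 (67 min): 12:23
  after break (20 min): 12:43
  after task 3 (70 min): 13:53
Total elapsed: 225 minutes
End time: 13:53

13:53


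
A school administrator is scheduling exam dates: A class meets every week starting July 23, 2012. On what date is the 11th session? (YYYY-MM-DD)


First occurrence: 2012-07-23 (occurrence 1)
Each occurrence is 7 days after the previous.
Occurrence 11 is 10 weeks after the first.
10 weeks = 70 days
2012-07-23 + 70 days = 2012-10-01

2012-10-01


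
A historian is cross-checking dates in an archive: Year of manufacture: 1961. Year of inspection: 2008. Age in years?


Birth year: 1961
Current year: 2008
Age = current year - birth year
Age = 2008 - 1961 = 47

47


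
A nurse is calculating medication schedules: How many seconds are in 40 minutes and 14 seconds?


Minutes: 40
Extra seconds: 14
Seconds per minute: 60
Minutes to seconds: 40 x 60 = 2400
Total: 2400 + 14 = 2414

2414


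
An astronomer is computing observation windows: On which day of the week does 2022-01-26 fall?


Date: 2022-01-26
January 1, 2022 is a Saturday
Day of year: 26
Offset from Jan 1: 25 days
25 mod 7 = 4
Result: Wednesday

Wednesday


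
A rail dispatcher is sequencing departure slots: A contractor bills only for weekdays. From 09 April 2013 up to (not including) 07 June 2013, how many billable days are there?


Start: 2013-04-09 (Tuesday)
End (exclusive): 2013-06-07 (Friday)
Total calendar days: 59
Full weeks: 59 // 7 = 8 -> 40 weekdays
Remaining 3 days starting on Tuesday:
  Tue(w), Wed(w), Thu(w) -> 3 weekdays
Total business days: 40 + 3 = 43

43


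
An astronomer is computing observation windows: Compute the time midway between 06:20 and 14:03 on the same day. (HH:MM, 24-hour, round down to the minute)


Start time: 06:20 = 380 minutes from midnight
End time: 14:03 = 843 minutes from midnight
Sum: 380 + 843 = 1223
Midpoint: 1223 / 2 = 611 minutes
Convert: 611 / 60 = 10 hours, 11 minutes
Result: 10:11

10:11


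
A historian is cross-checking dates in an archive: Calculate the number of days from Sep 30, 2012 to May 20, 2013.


Start date: 2012-09-30
End date: 2013-05-20
Sep 2012: +1 days
Oct 2012: +31 days
Nov 2012: +30 days
... (6 more months)
Total: 232 days

232


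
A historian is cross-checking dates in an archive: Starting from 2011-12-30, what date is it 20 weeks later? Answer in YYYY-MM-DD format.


Start: 2011-12-30
Weeks to add: 20
Convert to days: 20 x 7 = 140 days
Add 140 days to 2011-12-30
Result: 2012-05-18

2012-05-18


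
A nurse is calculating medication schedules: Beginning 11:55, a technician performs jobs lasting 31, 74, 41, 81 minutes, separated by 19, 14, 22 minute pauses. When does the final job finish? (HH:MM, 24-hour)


Start: 11:55 = 715 min from midnight
  after task 1 (31 min): 12:26
  after break (19 min): 12:45
  after task 2 (74 min): 13:59
  after break (14 min): 14:13
  after task 3 (41 min): 14:54
  after break (22 min): 15:16
  after task 4 (81 min): 16:37
Total elapsed: 282 minutes
End time: 16:37

16:37


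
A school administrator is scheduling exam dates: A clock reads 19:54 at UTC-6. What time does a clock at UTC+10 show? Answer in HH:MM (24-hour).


Local time: 19:54 at UTC-6 (offset -6h)
Target zone: UTC+10 (offset 10h)
Difference: 10 - (-6) = 16 hours
Calculation: 19 + (16) = 35
Wraparound: (35) mod 24 = 11
Result: 11:54

11:54


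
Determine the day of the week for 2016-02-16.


Date: 2016-02-16
January 1, 2016 is a Friday
Day of year: 47
Offset from Jan 1: 46 days
46 mod 7 = 4
Result: Tuesday

Tuesday


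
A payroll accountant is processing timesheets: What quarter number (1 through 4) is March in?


Month: March (month 3)
Q1: January-March (months 1-3)
Q2: April-June (months 4-6)
Q3: July-September (months 7-9)
Q4: October-December (months 10-12)
Month 3 falls in Q1

1


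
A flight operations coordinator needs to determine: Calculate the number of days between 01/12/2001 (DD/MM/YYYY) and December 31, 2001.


Start: December 01, 2001
End: December 31, 2001
Days left in December: 30
Total: 30 days

30


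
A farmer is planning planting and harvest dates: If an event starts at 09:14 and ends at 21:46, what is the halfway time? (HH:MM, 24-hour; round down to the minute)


Start time: 09:14 = 554 minutes from midnight
End time: 21:46 = 1306 minutes from midnight
Sum: 554 + 1306 = 1860
Midpoint: 1860 / 2 = 930 minutes
Convert: 930 / 60 = 15 hours, 30 minutes
Result: 15:30

15:30


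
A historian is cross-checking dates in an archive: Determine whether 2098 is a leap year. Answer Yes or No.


Year: 2098
Divisible by 4? 2098 / 4 = 524.5 -> No
Not divisible by 4, so NOT a leap year

No


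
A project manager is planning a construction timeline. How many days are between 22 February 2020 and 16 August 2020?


Start date: 2020-02-22
End date: 2020-08-16
Feb 2020: +8 days
Mar 2020: +31 days
Apr 2020: +30 days
... (4 more months)
Total: 176 days

176


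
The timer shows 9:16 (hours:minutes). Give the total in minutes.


Hours: 9
Minutes: 16
Convert hours to minutes: 9 x 60 = 540
Add remaining minutes: 540 + 16 = 556

556


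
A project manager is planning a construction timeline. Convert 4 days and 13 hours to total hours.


Days: 4
Extra hours: 13
Hours per day: 24
Days to hours: 4 x 24 = 96
Total: 96 + 13 = 109

109


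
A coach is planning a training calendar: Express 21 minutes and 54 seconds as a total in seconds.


Minutes: 21
Seconds: 54
Convert minutes to seconds: 21 x 60 = 1260
Add remaining seconds: 1260 + 54 = 1314

1314


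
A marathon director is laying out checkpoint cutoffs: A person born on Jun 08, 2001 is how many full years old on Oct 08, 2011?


Birth: 2001-06-08
Reference: 2011-10-08
Year difference: 2011 - 2001 = 10
Has birthday (06-08) occurred by 10-08? Yes
Age in full years: 10

10


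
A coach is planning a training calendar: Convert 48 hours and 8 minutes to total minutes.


Hours: 48
Extra minutes: 8
Minutes per hour: 60
Hours to minutes: 48 x 60 = 2880
Total: 2880 + 8 = 2888

2888


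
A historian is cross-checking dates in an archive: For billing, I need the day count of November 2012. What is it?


Month: November
Year: 2012
November is a 30-day month
Total: 30 days

30


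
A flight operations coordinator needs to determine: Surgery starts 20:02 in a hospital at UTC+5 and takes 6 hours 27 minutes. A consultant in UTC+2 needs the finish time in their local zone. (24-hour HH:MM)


Start: 20:02 in UTC+5
Step 1 - add duration:
  minutes: 2 + 27 = 29
  hours: 20 + 6 + 0 = 26
  end in UTC+5: 02:29
Step 2 - convert UTC+5 -> UTC+2:
  offset difference: 2 - (5) = -3 hours
  2 + (-3) = -1 -> mod 24 = 23
Result: 23:29 in UTC+2

23:29


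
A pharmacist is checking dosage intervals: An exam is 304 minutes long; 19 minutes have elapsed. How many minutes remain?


Total budget: 304 minutes
Time used: 19 minutes
Remaining: 304 - 19 = 285 minutes
Percent used: 6.2%
Percent remaining: 93.8%

285


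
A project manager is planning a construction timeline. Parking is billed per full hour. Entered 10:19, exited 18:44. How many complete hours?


Start: 10:19
End: 18:44
Hour difference: 18 - 10 = 8 hours
Minute difference: 44 - 19 = 25 minutes
Total minutes: 505
Complete hours: 505 / 60 = 8 (remainder 25)

8


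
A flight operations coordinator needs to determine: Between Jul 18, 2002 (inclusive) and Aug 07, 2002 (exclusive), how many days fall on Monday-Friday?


Start: 2002-07-18 (Thursday)
End (exclusive): 2002-08-07 (Wednesday)
Total calendar days: 20
Full weeks: 20 // 7 = 2 -> 10 weekdays
Remaining 6 days starting on Thursday:
  Thu(w), Fri(w), Sat(-), Sun(-), Mon(w), Tue(w) -> 4 weekdays
Total business days: 10 + 4 = 14

14


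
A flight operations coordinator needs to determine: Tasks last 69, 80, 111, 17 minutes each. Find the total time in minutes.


Durations: 69, 80, 111, 17
Running sum: 69
+ 80 = 149
+ 111 = 260
+ 17 = 277
Total duration: 277 minutes
That is 4 hours and 37 minutes

277


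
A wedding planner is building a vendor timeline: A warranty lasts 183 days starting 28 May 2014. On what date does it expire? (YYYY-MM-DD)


Start: 2014-05-28
Adding 183 days
Days remaining in May: 3
After May: 180 days still to add
June 2014: 30 days, 150 remaining
July 2014: 31 days, 119 remaining
August 2014: 31 days, 88 remaining
September 2014: 30 days, 58 remaining
Result: 2014-11-27

2014-11-27


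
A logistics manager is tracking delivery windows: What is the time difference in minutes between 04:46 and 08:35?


Start time: 04:46 = 286 minutes from midnight
End time: 08:35 = 515 minutes from midnight
Difference: 515 - 286 = 229 minutes
That is 3 hours and 49 minutes

229


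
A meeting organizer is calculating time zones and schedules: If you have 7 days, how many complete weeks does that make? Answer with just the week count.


Total days: 7
Days per week: 7
Division: 7 / 7 = 1 remainder 0
Complete weeks: 1
Remaining days: 0

1


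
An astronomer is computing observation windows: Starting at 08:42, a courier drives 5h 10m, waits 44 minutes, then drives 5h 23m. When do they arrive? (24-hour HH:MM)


Depart: 08:42
Leg 1: +310 min -> 13:52
Layover: +44 min -> 14:36
Leg 2: +323 min -> 19:59
Total travel: 677 minutes = 11h 17m
Arrival: 19:59

19:59


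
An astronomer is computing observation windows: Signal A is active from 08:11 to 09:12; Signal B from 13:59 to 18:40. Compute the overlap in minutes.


Interval A: [491, 552] minutes from midnight
Interval B: [839, 1120] minutes from midnight
Overlap start = max(491, 839) = 839
Overlap end = min(552, 1120) = 552
End <= start, so the intervals do not overlap: 0 minutes

0


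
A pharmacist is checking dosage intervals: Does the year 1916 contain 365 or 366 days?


Year: 1916
Check leap year rules:
Divisible by 4? Yes
Divisible by 100? No
1916 is a leap year
Days: 366

366


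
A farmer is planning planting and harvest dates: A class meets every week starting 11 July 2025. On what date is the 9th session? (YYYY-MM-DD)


First occurrence: 2025-07-11 (occurrence 1)
Each occurrence is 7 days after the previous.
Occurrence 9 is 8 weeks after the first.
8 weeks = 56 days
2025-07-11 + 56 days = 2025-09-05

2025-09-05


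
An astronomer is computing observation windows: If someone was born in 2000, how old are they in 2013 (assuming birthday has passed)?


Birth year: 2000
Current year: 2013
Age = current year - birth year
Age = 2013 - 2000 = 13

13


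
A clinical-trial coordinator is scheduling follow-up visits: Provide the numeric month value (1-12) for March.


Calendar month order:
2. February
3. March <--
4. April
March is month number 3

3


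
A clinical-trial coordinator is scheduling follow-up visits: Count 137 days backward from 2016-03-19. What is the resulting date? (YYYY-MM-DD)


Start: 2016-03-19
Subtracting 137 days
Days already passed in March: 19
After going back through March: 118 more days to subtract
February 2016: 29 days, 89 remaining
January 2016: 31 days, 58 remaining
December 2015: 31 days, 27 remaining
November 2015 has 30 days, need 27
Result: 2015-11-03

2015-11-03


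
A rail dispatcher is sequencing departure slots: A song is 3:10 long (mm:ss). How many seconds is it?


Minutes: 3
Extra seconds: 10
Seconds per minute: 60
Minutes to seconds: 3 x 60 = 180
Total: 180 + 10 = 190

190


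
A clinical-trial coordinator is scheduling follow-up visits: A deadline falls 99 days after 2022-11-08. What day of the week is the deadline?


Start: 2022-11-08 (Tuesday)
Step 1 - find target date: add 99 days
  2022-11-08 + 99 days = 2023-02-15
Step 2 - day of week:
  99 mod 7 = 1
  Tuesday + 1 days -> Wednesday
Result: Wednesday (2023-02-15)

Wednesday


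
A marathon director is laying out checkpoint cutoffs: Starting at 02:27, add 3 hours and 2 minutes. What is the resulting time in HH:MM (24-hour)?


Start time: 02:27
Adding: 3 hours 2 minutes
Minutes: 27 + 2 = 29
Hours: 2 + 3 + 0 = 5
Result: 05:29

05:29


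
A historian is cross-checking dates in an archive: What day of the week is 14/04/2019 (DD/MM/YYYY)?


Date: 2019-04-14
January 1, 2019 is a Tuesday
Day of year: 104
Offset from Jan 1: 103 days
103 mod 7 = 5
Result: Sunday

Sunday


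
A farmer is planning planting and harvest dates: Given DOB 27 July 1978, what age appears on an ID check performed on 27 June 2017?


Birth: 1978-07-27
Reference: 2017-06-27
Year difference: 2017 - 1978 = 39
Has birthday (07-27) occurred by 06-27? No
Birthday not yet reached this year -> subtract 1
Age in full years: 38

38


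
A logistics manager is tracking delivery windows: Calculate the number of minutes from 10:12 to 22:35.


Start time: 10:12 = 612 minutes from midnight
End time: 22:35 = 1355 minutes from midnight
Difference: 1355 - 612 = 743 minutes
That is 12 hours and 23 minutes

743


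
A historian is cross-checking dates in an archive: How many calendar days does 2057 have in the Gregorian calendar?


Year: 2057
Check leap year rules:
Divisible by 4? No
2057 is not a leap year
Days: 365

365


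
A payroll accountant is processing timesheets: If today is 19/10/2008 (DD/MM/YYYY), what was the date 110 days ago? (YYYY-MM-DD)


Start: 2008-10-19
Subtracting 110 days
Days already passed in October: 19
After going back through October: 91 more days to subtract
September 2008: 30 days, 61 remaining
August 2008: 31 days, 30 remaining
July 2008 has 31 days, need 30
Result: 2008-07-01

2008-07-01


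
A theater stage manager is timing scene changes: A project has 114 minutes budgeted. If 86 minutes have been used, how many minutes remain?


Total budget: 114 minutes
Time used: 86 minutes
Remaining: 114 - 86 = 28 minutes
Percent used: 75.4%
Percent remaining: 24.6%

28


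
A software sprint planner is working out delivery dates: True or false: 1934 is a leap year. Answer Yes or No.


Year: 1934
Divisible by 4? 1934 / 4 = 483.5 -> No
Not divisible by 4, so NOT a leap year

No


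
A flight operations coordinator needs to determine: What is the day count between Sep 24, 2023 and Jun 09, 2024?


Start date: 2023-09-24
End date: 2024-06-09
Sep 2023: +7 days
Oct 2023: +31 days
Nov 2023: +30 days
... (7 more months)
Total: 259 days

259


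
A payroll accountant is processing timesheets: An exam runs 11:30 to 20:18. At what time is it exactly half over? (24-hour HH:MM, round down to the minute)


Start time: 11:30 = 690 minutes from midnight
End time: 20:18 = 1218 minutes from midnight
Sum: 690 + 1218 = 1908
Midpoint: 1908 / 2 = 954 minutes
Convert: 954 / 60 = 15 hours, 54 minutes
Result: 15:54

15:54


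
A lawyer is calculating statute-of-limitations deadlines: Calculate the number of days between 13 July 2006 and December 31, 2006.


Start: July 13, 2006
End: December 31, 2006
Days left in July: 18
August: 31
September: 30
October: 31
November: 30
... plus remaining months
Sum of remaining months: 153
Total: 18 + 153 = 171

171


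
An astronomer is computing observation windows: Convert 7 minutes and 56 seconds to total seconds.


Minutes: 7
Extra seconds: 56
Seconds per minute: 60
Minutes to seconds: 7 x 60 = 420
Total: 420 + 56 = 476

476


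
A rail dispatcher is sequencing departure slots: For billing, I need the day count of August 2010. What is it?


Month: August
Year: 2010
August is a 31-day month
Total: 31 days

31


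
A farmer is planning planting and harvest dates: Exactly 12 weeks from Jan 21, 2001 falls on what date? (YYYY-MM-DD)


Start: 2001-01-21
Weeks to add: 12
Convert to days: 12 x 7 = 84 days
Add 84 days to 2001-01-21
Result: 2001-04-15

2001-04-15


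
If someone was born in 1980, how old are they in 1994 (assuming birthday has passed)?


Birth year: 1980
Current year: 1994
Age = current year - birth year
Age = 1994 - 1980 = 14

14


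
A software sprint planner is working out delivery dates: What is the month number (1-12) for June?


Calendar month order:
5. May
6. June <--
7. July
June is month number 6

6


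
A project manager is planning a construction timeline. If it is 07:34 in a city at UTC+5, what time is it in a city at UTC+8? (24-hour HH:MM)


Local time: 07:34 at UTC+5 (offset 5h)
Target zone: UTC+8 (offset 8h)
Difference: 8 - (5) = 3 hours
Calculation: 7 + (3) = 10
Result: 10:34

10:34


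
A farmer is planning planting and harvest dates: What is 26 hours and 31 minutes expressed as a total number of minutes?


Hours: 26
Minutes: 31
Convert hours to minutes: 26 x 60 = 1560
Add remaining minutes: 1560 + 31 = 1591

1591


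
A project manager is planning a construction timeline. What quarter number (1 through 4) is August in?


Month: August (month 8)
Q1: January-March (months 1-3)
Q2: April-June (months 4-6)
Q3: July-September (months 7-9)
Q4: October-December (months 10-12)
Month 8 falls in Q3

3


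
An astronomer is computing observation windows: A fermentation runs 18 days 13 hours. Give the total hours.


Days: 18
Extra hours: 13
Hours per day: 24
Days to hours: 18 x 24 = 432
Total: 432 + 13 = 445

445


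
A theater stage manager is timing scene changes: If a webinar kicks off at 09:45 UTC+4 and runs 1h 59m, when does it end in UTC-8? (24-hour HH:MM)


Start: 09:45 in UTC+4
Step 1 - add duration:
  minutes: 45 + 59 = 104 (carry 1h)
  hours: 9 + 1 + 1 = 11
  end in UTC+4: 11:44
Step 2 - convert UTC+4 -> UTC-8:
  offset difference: -8 - (4) = -12 hours
  11 + (-12) = -1 -> mod 24 = 23
Result: 23:44 in UTC-8

23:44


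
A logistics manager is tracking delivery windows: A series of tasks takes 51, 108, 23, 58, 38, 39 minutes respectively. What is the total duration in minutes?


Durations: 51, 108, 23, 58, 38, 39
Running sum: 51
+ 108 = 159
+ 23 = 182
+ 58 = 240
+ 38 = 278
+ 39 = 317
Total duration: 317 minutes
That is 5 hours and 17 minutes

317


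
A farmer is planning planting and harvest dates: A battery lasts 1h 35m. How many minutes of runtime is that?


Hours: 1
Extra minutes: 35
Minutes per hour: 60
Hours to minutes: 1 x 60 = 60
Total: 60 + 35 = 95

95


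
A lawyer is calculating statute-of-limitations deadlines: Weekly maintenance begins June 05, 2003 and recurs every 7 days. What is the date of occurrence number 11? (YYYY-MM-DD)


First occurrence: 2003-06-05 (occurrence 1)
Each occurrence is 7 days after the previous.
Occurrence 11 is 10 weeks after the first.
10 weeks = 70 days
2003-06-05 + 70 days = 2003-08-14

2003-08-14


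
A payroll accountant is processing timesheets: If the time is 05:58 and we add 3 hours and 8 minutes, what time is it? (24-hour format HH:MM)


Start time: 05:58
Adding: 3 hours 8 minutes
Minutes: 58 + 8 = 66
Minute overflow: 66 >= 60, so carry 1 hour, minutes = 6
Hours: 5 + 3 + 1 = 9
Result: 09:06

09:06


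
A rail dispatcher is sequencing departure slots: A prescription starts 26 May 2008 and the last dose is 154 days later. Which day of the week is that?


Start: 2008-05-26 (Monday)
Step 1 - find target date: add 154 days
  2008-05-26 + 154 days = 2008-10-27
Step 2 - day of week:
  154 mod 7 = 0
  Monday + 0 days -> Monday
Result: Monday (2008-10-27)

Monday


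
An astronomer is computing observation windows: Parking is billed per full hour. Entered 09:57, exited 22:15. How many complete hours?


Start: 09:57
End: 22:15
Hour difference: 22 - 9 = 13 hours
Minute difference: 15 - 57 = -42 minutes
Total minutes: 738
Complete hours: 738 / 60 = 12 (remainder 18)

12


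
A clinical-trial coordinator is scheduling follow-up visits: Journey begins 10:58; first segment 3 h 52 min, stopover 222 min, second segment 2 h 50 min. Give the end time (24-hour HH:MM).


Depart: 10:58
Leg 1: +232 min -> 14:50
Layover: +222 min -> 18:32
Leg 2: +170 min -> 21:22
Total travel: 624 minutes = 10h 24m
Arrival: 21:22

21:22


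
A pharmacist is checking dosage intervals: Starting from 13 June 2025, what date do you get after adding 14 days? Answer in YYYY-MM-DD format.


Start: 2025-06-13
Adding 14 days
Days remaining in June: 17
Result: 2025-06-27

2025-06-27


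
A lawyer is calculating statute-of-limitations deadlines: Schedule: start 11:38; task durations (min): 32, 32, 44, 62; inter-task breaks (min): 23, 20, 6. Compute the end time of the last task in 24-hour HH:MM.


Start: 11:38 = 698 min from midnight
  after task 1 (32 min): 12:10
  after break (23 min): 12:33
  after task 2 (32 min): 13:05
  after break (20 min): 13:25
  after task 3 (44 min): 14:09
  after break (6 min): 14:15
  after task 4 (62 min): 15:17
Total elapsed: 219 minutes
End time: 15:17

15:17


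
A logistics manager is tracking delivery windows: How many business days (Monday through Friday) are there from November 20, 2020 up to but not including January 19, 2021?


Start: 2020-11-20 (Friday)
End (exclusive): 2021-01-19 (Tuesday)
Total calendar days: 60
Full weeks: 60 // 7 = 8 -> 40 weekdays
Remaining 4 days starting on Friday:
  Fri(w), Sat(-), Sun(-), Mon(w) -> 2 weekdays
Total business days: 40 + 2 = 42

42


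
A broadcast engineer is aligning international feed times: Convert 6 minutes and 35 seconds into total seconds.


Minutes: 6
Seconds: 35
Convert minutes to seconds: 6 x 60 = 360
Add remaining seconds: 360 + 35 = 395

395


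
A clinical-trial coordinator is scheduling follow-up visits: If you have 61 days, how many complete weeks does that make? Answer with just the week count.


Total days: 61
Days per week: 7
Division: 61 / 7 = 8 remainder 5
Complete weeks: 8
Remaining days: 5

8


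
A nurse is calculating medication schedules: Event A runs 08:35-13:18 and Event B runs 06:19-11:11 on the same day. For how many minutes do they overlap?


Interval A: [515, 798] minutes from midnight
Interval B: [379, 671] minutes from midnight
Overlap start = max(515, 379) = 515
Overlap end = min(798, 671) = 671
Overlap = 671 - 515 = 156 minutes

156


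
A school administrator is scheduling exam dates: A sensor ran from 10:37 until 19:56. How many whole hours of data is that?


Start: 10:37
End: 19:56
Hour difference: 19 - 10 = 9 hours
Minute difference: 56 - 37 = 19 minutes
Total minutes: 559
Complete hours: 559 / 60 = 9 (remainder 19)

9


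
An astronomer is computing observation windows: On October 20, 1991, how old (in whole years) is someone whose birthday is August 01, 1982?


Birth: 1982-08-01
Reference: 1991-10-20
Year difference: 1991 - 1982 = 9
Has birthday (08-01) occurred by 10-20? Yes
Age in full years: 9

9


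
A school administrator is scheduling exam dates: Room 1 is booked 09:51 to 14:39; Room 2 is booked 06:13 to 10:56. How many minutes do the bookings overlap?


Interval A: [591, 879] minutes from midnight
Interval B: [373, 656] minutes from midnight
Overlap start = max(591, 373) = 591
Overlap end = min(879, 656) = 656
Overlap = 656 - 591 = 65 minutes

65


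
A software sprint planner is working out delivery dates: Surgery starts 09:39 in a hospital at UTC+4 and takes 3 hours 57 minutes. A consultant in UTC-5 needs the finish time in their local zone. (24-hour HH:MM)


Start: 09:39 in UTC+4
Step 1 - add duration:
  minutes: 39 + 57 = 96 (carry 1h)
  hours: 9 + 3 + 1 = 13
  end in UTC+4: 13:36
Step 2 - convert UTC+4 -> UTC-5:
  offset difference: -5 - (4) = -9 hours
  13 + (-9) = 4 -> mod 24 = 4
Result: 04:36 in UTC-5

04:36


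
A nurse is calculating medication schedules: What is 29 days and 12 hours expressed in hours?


Days: 29
Extra hours: 12
Hours per day: 24
Days to hours: 29 x 24 = 696
Total: 696 + 12 = 708

708


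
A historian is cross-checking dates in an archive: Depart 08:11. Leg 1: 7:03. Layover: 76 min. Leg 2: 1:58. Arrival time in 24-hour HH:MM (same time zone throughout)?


Depart: 08:11
Leg 1: +423 min -> 15:14
Layover: +76 min -> 16:30
Leg 2: +118 min -> 18:28
Total travel: 617 minutes = 10h 17m
Arrival: 18:28

18:28


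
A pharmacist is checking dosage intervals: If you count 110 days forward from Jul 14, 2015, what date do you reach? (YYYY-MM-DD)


Start: 2015-07-14
Adding 110 days
Days remaining in July: 17
After July: 93 days still to add
August 2015: 31 days, 62 remaining
September 2015: 30 days, 32 remaining
October 2015: 31 days, 1 remaining
November 2015 has 30 days, need 1
Result: 2015-11-01

2015-11-01


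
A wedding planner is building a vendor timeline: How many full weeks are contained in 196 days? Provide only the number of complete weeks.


Total days: 196
Days per week: 7
Division: 196 / 7 = 28 remainder 0
Complete weeks: 28
Remaining days: 0

28


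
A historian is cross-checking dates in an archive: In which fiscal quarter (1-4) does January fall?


Month: January (month 1)
Q1: January-March (months 1-3)
Q2: April-June (months 4-6)
Q3: July-September (months 7-9)
Q4: October-December (months 10-12)
Month 1 falls in Q1

1


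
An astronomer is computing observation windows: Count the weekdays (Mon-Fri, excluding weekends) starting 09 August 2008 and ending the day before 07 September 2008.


Start: 2008-08-09 (Saturday)
End (exclusive): 2008-09-07 (Sunday)
Total calendar days: 29
Full weeks: 29 // 7 = 4 -> 20 weekdays
Remaining 1 days starting on Saturday:
  Sat(-) -> 0 weekdays
Total business days: 20 + 0 = 20

20


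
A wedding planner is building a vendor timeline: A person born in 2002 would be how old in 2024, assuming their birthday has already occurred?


Birth year: 2002
Current year: 2024
Age = current year - birth year
Age = 2024 - 2002 = 22

22


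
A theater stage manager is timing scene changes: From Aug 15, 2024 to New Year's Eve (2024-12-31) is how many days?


Start: August 15, 2024
End: December 31, 2024
Days left in August: 16
September: 30
October: 31
November: 30
December: 31
Sum of remaining months: 122
Total: 16 + 122 = 138

138


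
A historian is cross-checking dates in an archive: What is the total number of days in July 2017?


Month: July
Year: 2017
July is a 31-day month
Total: 31 days

31


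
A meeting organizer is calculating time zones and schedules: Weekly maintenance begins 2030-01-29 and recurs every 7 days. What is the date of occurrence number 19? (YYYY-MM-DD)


First occurrence: 2030-01-29 (occurrence 1)
Each occurrence is 7 days after the previous.
Occurrence 19 is 18 weeks after the first.
18 weeks = 126 days
2030-01-29 + 126 days = 2030-06-04

2030-06-04


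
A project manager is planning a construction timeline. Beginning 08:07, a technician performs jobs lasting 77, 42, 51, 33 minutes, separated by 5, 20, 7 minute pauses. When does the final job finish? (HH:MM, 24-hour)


Start: 08:07 = 487 min from midnight
  after task 1 (77 min): 09:24
  after break (5 min): 09:29
  after task 2 (42 min): 10:11
  after break (20 min): 10:31
  after task 3 (51 min): 11:22
  after break (7 min): 11:29
  after task 4 (33 min): 12:02
Total elapsed: 235 minutes
End time: 12:02

12:02


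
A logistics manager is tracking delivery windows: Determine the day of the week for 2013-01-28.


Date: 2013-01-28
January 1, 2013 is a Tuesday
Day of year: 28
Offset from Jan 1: 27 days
27 mod 7 = 6
Result: Monday

Monday


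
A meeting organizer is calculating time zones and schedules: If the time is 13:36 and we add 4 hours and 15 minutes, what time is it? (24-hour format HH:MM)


Start time: 13:36
Adding: 4 hours 15 minutes
Minutes: 36 + 15 = 51
Hours: 13 + 4 + 0 = 17
Result: 17:51

17:51


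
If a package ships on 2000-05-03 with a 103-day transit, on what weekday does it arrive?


Start: 2000-05-03 (Wednesday)
Step 1 - find target date: add 103 days
  2000-05-03 + 103 days = 2000-08-14
Step 2 - day of week:
  103 mod 7 = 5
  Wednesday + 5 days -> Monday
Result: Monday (2000-08-14)

Monday


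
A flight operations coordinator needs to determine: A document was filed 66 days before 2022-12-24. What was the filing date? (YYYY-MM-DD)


Start: 2022-12-24
Subtracting 66 days
Days already passed in December: 24
After going back through December: 42 more days to subtract
November 2022: 30 days, 12 remaining
October 2022 has 31 days, need 12
Result: 2022-10-19

2022-10-19


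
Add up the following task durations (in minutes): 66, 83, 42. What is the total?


Durations: 66, 83, 42
Running sum: 66
+ 83 = 149
+ 42 = 191
Total duration: 191 minutes
That is 3 hours and 11 minutes

191


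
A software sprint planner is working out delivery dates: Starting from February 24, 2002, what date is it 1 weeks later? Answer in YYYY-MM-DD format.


Start: 2002-02-24
Weeks to add: 1
Convert to days: 1 x 7 = 7 days
Add 7 days to 2002-02-24
Result: 2002-03-03

2002-03-03


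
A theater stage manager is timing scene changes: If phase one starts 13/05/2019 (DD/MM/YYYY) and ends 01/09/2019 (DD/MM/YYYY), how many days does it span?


Start date: 2019-05-13
End date: 2019-09-01
May 2019: +19 days
Jun 2019: +30 days
Jul 2019: +31 days
Aug 2019: +31 days
Total: 111 days

111


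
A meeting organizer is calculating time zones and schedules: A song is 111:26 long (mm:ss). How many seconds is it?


Minutes: 111
Extra seconds: 26
Seconds per minute: 60
Minutes to seconds: 111 x 60 = 6660
Total: 6660 + 26 = 6686

6686


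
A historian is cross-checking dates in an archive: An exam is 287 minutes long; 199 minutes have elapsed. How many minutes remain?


Total budget: 287 minutes
Time used: 199 minutes
Remaining: 287 - 199 = 88 minutes
Percent used: 69.3%
Percent remaining: 30.7%

88


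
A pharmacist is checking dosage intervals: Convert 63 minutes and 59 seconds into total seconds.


Minutes: 63
Seconds: 59
Convert minutes to seconds: 63 x 60 = 3780
Add remaining seconds: 3780 + 59 = 3839

3839


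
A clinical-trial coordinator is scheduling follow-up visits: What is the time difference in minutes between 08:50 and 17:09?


Start time: 08:50 = 530 minutes from midnight
End time: 17:09 = 1029 minutes from midnight
Difference: 1029 - 530 = 499 minutes
That is 8 hours and 19 minutes

499


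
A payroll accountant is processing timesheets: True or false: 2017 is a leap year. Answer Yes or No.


Year: 2017
Divisible by 4? 2017 / 4 = 504.25 -> No
Not divisible by 4, so NOT a leap year

No


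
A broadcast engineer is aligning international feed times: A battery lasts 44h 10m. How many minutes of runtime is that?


Hours: 44
Extra minutes: 10
Minutes per hour: 60
Hours to minutes: 44 x 60 = 2640
Total: 2640 + 10 = 2650

2650


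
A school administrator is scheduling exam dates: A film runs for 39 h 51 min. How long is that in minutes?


Hours: 39
Minutes: 51
Convert hours to minutes: 39 x 60 = 2340
Add remaining minutes: 2340 + 51 = 2391

2391


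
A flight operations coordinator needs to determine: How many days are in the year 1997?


Year: 1997
Check leap year rules:
Divisible by 4? No
1997 is not a leap year
Days: 365

365


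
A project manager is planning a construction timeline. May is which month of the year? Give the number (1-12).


Calendar month order:
4. April
5. May <--
6. June
May is month number 5

5


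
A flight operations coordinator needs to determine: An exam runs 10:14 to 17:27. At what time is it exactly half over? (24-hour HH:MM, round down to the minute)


Start time: 10:14 = 614 minutes from midnight
End time: 17:27 = 1047 minutes from midnight
Sum: 614 + 1047 = 1661
Midpoint: 1661 / 2 = 830 minutes
Convert: 830 / 60 = 13 hours, 50 minutes
Result: 13:50

13:50


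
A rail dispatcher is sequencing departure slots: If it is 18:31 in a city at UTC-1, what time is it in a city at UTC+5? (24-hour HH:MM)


Local time: 18:31 at UTC-1 (offset -1h)
Target zone: UTC+5 (offset 5h)
Difference: 5 - (-1) = 6 hours
Calculation: 18 + (6) = 24
Wraparound: (24) mod 24 = 0
Result: 00:31

00:31


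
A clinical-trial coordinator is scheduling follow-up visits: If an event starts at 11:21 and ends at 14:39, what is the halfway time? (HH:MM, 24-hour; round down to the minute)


Start time: 11:21 = 681 minutes from midnight
End time: 14:39 = 879 minutes from midnight
Sum: 681 + 879 = 1560
Midpoint: 1560 / 2 = 780 minutes
Convert: 780 / 60 = 13 hours, 0 minutes
Result: 13:00

13:00


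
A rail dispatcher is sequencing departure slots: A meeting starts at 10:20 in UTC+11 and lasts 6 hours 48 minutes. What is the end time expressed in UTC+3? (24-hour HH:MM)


Start: 10:20 in UTC+11
Step 1 - add duration:
  minutes: 20 + 48 = 68 (carry 1h)
  hours: 10 + 6 + 1 = 17
  end in UTC+11: 17:08
Step 2 - convert UTC+11 -> UTC+3:
  offset difference: 3 - (11) = -8 hours
  17 + (-8) = 9 -> mod 24 = 9
Result: 09:08 in UTC+3

09:08


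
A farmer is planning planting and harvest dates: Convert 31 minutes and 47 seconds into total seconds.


Minutes: 31
Seconds: 47
Convert minutes to seconds: 31 x 60 = 1860
Add remaining seconds: 1860 + 47 = 1907

1907


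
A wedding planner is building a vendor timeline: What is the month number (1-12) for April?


Calendar month order:
3. March
4. April <--
5. May
April is month number 4

4


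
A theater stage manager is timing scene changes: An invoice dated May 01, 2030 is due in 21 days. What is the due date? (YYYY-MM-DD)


Start: 2030-05-01
Adding 21 days
Days remaining in May: 30
Result: 2030-05-22

2030-05-22


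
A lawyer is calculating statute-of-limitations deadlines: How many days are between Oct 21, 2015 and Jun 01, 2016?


Start date: 2015-10-21
End date: 2016-06-01
Oct 2015: +11 days
Nov 2015: +30 days
Dec 2015: +31 days
... (5 more months)
Total: 224 days

224


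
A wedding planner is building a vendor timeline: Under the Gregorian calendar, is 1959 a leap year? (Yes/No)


Year: 1959
Divisible by 4? 1959 / 4 = 489.75 -> No
Not divisible by 4, so NOT a leap year

No


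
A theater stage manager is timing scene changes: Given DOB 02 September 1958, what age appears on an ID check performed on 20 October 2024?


Birth: 1958-09-02
Reference: 2024-10-20
Year difference: 2024 - 1958 = 66
Has birthday (09-02) occurred by 10-20? Yes
Age in full years: 66

66


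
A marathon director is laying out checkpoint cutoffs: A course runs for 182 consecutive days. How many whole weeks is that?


Total days: 182
Days per week: 7
Division: 182 / 7 = 26 remainder 0
Complete weeks: 26
Remaining days: 0

26


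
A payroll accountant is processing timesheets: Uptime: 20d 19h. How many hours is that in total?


Days: 20
Extra hours: 19
Hours per day: 24
Days to hours: 20 x 24 = 480
Total: 480 + 19 = 499

499


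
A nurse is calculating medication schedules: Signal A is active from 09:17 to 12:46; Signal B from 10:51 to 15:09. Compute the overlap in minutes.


Interval A: [557, 766] minutes from midnight
Interval B: [651, 909] minutes from midnight
Overlap start = max(557, 651) = 651
Overlap end = min(766, 909) = 766
Overlap = 766 - 651 = 115 minutes

115


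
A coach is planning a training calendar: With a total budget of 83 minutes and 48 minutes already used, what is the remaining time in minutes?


Total budget: 83 minutes
Time used: 48 minutes
Remaining: 83 - 48 = 35 minutes
Percent used: 57.8%
Percent remaining: 42.2%

35


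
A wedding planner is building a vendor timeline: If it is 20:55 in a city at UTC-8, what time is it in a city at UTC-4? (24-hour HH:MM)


Local time: 20:55 at UTC-8 (offset -8h)
Target zone: UTC-4 (offset -4h)
Difference: -4 - (-8) = 4 hours
Calculation: 20 + (4) = 24
Wraparound: (24) mod 24 = 0
Result: 00:55

00:55


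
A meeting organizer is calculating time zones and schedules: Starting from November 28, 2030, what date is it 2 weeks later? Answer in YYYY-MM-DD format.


Start: 2030-11-28
Weeks to add: 2
Convert to days: 2 x 7 = 14 days
Add 14 days to 2030-11-28
Result: 2030-12-12

2030-12-12


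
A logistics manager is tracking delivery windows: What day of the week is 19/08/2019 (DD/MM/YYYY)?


Date: 2019-08-19
January 1, 2019 is a Tuesday
Day of year: 231
Offset from Jan 1: 230 days
230 mod 7 = 6
Result: Monday

Monday


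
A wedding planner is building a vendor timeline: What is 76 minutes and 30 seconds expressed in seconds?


Minutes: 76
Extra seconds: 30
Seconds per minute: 60
Minutes to seconds: 76 x 60 = 4560
Total: 4560 + 30 = 4590

4590


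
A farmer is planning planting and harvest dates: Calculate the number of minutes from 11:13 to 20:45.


Start time: 11:13 = 673 minutes from midnight
End time: 20:45 = 1245 minutes from midnight
Difference: 1245 - 673 = 572 minutes
That is 9 hours and 32 minutes

572


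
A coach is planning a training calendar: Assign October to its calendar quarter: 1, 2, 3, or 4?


Month: October (month 10)
Q1: January-March (months 1-3)
Q2: April-June (months 4-6)
Q3: July-September (months 7-9)
Q4: October-December (months 10-12)
Month 10 falls in Q4

4


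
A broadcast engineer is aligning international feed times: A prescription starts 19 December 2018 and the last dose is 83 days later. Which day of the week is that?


Start: 2018-12-19 (Wednesday)
Step 1 - find target date: add 83 days
  2018-12-19 + 83 days = 2019-03-12
Step 2 - day of week:
  83 mod 7 = 6
  Wednesday + 6 days -> Tuesday
Result: Tuesday (2019-03-12)

Tuesday
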